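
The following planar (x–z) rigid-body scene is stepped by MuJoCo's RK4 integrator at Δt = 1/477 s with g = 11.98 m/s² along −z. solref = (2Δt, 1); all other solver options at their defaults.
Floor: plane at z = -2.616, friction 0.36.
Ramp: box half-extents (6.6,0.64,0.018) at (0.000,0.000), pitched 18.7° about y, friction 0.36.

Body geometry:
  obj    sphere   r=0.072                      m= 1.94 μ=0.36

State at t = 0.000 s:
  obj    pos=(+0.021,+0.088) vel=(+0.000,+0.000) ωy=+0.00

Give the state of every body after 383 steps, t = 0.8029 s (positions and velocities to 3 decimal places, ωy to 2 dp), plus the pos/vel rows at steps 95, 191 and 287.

State at t = 0.8029 s:
  obj    pos=(+0.859,-0.196) vel=(+2.087,-0.706) ωy=+30.59

Key-timestep trajectory:
   step    t(s)  obj.x    obj.z    obj.vx   obj.vz 
     95  0.1992   +0.073  +0.070  +0.518  -0.175
    191  0.4004   +0.229  +0.017  +1.041  -0.352
    287  0.6017   +0.491  -0.071  +1.564  -0.529


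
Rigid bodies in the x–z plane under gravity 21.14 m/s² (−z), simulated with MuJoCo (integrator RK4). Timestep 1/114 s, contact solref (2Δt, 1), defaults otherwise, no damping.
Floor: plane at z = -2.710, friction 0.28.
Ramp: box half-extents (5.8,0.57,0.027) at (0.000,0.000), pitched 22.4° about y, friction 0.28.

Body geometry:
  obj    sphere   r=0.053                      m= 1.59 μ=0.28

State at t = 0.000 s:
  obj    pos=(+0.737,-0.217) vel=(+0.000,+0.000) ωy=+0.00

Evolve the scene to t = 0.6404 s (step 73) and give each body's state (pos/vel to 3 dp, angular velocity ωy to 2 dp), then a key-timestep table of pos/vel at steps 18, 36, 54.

State at t = 0.6404 s:
  obj    pos=(+1.828,-0.667) vel=(+3.406,-1.404) ωy=+69.49

Key-timestep trajectory:
   step    t(s)  obj.x    obj.z    obj.vx   obj.vz 
     18  0.1579   +0.803  -0.245  +0.840  -0.346
     36  0.3158   +1.002  -0.327  +1.680  -0.692
     54  0.4737   +1.334  -0.463  +2.520  -1.039


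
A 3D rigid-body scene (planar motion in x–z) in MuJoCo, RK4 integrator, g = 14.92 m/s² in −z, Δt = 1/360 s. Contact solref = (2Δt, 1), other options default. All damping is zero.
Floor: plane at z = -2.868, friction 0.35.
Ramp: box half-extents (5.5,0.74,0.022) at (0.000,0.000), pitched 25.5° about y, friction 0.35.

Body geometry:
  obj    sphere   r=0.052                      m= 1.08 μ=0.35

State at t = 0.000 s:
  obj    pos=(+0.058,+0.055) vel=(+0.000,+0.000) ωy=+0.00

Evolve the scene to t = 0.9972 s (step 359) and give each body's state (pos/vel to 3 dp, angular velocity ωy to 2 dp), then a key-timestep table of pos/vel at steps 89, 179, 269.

State at t = 0.9972 s:
  obj    pos=(+2.117,-0.928) vel=(+4.130,-1.970) ωy=+87.98

Key-timestep trajectory:
   step    t(s)  obj.x    obj.z    obj.vx   obj.vz 
     89  0.2472   +0.184  -0.006  +1.024  -0.488
    179  0.4972   +0.570  -0.190  +2.059  -0.982
    269  0.7472   +1.214  -0.497  +3.094  -1.476


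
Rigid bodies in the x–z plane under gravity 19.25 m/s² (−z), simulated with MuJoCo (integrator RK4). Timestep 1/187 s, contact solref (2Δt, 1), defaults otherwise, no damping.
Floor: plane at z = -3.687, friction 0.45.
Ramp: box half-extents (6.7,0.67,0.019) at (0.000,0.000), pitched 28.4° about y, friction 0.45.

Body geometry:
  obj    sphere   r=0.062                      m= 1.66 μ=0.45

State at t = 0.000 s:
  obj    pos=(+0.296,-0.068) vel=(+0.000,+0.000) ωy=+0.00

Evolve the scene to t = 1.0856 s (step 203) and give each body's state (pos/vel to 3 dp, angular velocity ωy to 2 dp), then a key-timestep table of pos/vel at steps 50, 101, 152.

State at t = 1.0856 s:
  obj    pos=(+3.686,-1.901) vel=(+6.245,-3.376) ωy=+114.50

Key-timestep trajectory:
   step    t(s)  obj.x    obj.z    obj.vx   obj.vz 
     50  0.2674   +0.502  -0.179  +1.538  -0.832
    101  0.5401   +1.135  -0.522  +3.107  -1.680
    152  0.8128   +2.197  -1.096  +4.676  -2.528


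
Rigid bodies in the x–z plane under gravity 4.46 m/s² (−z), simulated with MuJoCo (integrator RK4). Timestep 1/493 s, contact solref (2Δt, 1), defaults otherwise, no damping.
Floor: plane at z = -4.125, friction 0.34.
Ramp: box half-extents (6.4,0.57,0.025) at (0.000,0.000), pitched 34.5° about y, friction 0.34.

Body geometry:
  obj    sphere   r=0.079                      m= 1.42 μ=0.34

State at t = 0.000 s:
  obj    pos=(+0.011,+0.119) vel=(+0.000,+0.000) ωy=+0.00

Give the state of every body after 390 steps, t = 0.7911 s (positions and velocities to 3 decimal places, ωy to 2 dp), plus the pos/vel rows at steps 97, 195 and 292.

State at t = 0.7911 s:
  obj    pos=(+0.476,-0.201) vel=(+1.176,-0.809) ωy=+18.07

Key-timestep trajectory:
   step    t(s)  obj.x    obj.z    obj.vx   obj.vz 
     97  0.1968   +0.040  +0.099  +0.293  -0.201
    195  0.3955   +0.127  +0.039  +0.588  -0.404
    292  0.5923   +0.272  -0.061  +0.881  -0.605


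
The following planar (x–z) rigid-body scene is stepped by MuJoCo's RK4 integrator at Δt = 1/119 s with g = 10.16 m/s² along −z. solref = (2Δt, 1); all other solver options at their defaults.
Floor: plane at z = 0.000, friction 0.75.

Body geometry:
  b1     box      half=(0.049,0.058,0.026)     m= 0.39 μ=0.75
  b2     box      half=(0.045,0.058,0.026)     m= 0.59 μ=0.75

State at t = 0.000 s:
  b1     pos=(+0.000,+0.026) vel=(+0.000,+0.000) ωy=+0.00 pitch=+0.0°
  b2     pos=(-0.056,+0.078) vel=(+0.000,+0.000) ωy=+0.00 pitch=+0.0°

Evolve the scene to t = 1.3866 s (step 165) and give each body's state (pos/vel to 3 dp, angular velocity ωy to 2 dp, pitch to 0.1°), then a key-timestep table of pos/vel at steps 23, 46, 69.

State at t = 1.3866 s:
  b1     pos=(+0.000,+0.026) vel=(+0.000,+0.000) ωy=+0.00 pitch=+0.0°
  b2     pos=(-0.170,+0.026) vel=(+0.000,+0.000) ωy=+0.00 pitch=+180.0°

Key-timestep trajectory:
   step    t(s)  b1.x    b1.z    b1.vx   b1.vz   b2.x    b2.z    b2.vx   b2.vz 
     23  0.1933   +0.000  +0.026  +0.000  +0.001   -0.079  +0.051  -0.233  -0.483
     46  0.3866   +0.000  +0.026  +0.000  +0.000   -0.121  +0.052  -0.096  +0.007
     69  0.5798   +0.000  +0.026  +0.000  +0.000   -0.154  +0.041  -0.334  -0.259


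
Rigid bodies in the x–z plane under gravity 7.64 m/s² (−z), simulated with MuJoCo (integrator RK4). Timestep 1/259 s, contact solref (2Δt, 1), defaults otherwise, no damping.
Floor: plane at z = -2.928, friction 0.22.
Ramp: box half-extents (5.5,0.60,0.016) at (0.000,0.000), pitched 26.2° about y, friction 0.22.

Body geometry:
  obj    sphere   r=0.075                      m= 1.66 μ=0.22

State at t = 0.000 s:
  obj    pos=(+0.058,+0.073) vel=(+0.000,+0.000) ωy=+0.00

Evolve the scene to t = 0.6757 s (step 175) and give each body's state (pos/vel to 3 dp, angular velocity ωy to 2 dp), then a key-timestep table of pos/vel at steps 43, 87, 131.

State at t = 0.6757 s:
  obj    pos=(+0.552,-0.170) vel=(+1.461,-0.719) ωy=+21.70

Key-timestep trajectory:
   step    t(s)  obj.x    obj.z    obj.vx   obj.vz 
     43  0.1660   +0.088  +0.058  +0.359  -0.177
     87  0.3359   +0.180  +0.013  +0.726  -0.357
    131  0.5058   +0.335  -0.063  +1.094  -0.538


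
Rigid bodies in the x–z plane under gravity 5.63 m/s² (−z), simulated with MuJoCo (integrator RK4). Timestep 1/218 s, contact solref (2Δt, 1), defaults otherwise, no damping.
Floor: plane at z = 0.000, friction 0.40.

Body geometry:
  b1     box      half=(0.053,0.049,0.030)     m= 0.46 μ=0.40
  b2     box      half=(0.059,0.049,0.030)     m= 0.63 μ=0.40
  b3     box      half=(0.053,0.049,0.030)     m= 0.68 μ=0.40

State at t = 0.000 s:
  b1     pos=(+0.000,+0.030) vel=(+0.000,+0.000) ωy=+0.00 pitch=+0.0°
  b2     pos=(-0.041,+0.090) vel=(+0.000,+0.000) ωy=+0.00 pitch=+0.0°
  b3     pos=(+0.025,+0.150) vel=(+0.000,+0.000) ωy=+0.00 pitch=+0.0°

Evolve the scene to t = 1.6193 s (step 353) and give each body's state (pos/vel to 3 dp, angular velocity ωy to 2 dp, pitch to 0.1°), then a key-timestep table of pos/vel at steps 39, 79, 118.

State at t = 1.6193 s:
  b1     pos=(+0.000,+0.030) vel=(+0.000,+0.000) ωy=+0.00 pitch=+0.0°
  b2     pos=(-0.041,+0.090) vel=(+0.000,+0.000) ωy=+0.00 pitch=+0.0°
  b3     pos=(+0.173,+0.030) vel=(+0.000,+0.000) ωy=+0.00 pitch=+180.0°

Key-timestep trajectory:
   step    t(s)  b1.x    b1.z    b1.vx   b1.vz   b2.x    b2.z    b2.vx   b2.vz   b3.x    b3.z    b3.vx   b3.vz 
     39  0.1789   +0.000  +0.030  +0.000  +0.000   -0.041  +0.090  +0.000  +0.000   +0.035  +0.146  +0.121  -0.082
     79  0.3624   +0.000  +0.030  +0.000  +0.000   -0.041  +0.090  +0.000  +0.000   +0.073  +0.115  +0.314  -0.146
    118  0.5413   +0.000  +0.030  +0.000  +0.000   -0.041  +0.090  +0.000  +0.000   +0.141  +0.039  +0.551  -0.486


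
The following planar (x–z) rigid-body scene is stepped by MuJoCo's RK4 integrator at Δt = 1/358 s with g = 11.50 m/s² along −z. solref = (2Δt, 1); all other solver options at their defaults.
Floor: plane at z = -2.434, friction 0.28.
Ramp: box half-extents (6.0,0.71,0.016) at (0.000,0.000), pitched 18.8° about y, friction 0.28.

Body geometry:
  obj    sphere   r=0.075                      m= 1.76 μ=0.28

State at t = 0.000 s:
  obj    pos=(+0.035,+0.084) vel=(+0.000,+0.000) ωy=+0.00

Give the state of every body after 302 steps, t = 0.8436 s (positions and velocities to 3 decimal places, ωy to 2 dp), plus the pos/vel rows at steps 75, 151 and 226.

State at t = 0.8436 s:
  obj    pos=(+0.927,-0.219) vel=(+2.114,-0.720) ωy=+29.77

Key-timestep trajectory:
   step    t(s)  obj.x    obj.z    obj.vx   obj.vz 
     75  0.2095   +0.090  +0.065  +0.525  -0.179
    151  0.4218   +0.258  +0.008  +1.057  -0.360
    226  0.6313   +0.534  -0.086  +1.582  -0.539


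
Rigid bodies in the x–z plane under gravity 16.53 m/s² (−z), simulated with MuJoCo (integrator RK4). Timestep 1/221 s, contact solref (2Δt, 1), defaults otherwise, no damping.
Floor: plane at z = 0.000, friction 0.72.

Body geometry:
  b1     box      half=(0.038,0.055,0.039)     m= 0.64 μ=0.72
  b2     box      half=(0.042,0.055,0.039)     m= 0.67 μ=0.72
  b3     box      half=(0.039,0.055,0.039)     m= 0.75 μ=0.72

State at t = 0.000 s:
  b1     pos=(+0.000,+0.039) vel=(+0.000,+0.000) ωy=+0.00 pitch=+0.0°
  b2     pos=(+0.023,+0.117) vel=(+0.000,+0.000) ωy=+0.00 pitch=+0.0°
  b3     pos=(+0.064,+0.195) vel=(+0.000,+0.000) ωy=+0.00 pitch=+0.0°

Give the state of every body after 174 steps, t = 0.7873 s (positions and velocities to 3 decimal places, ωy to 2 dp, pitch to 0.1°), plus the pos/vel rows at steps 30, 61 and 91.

State at t = 0.7873 s:
  b1     pos=(+0.000,+0.039) vel=(+0.000,+0.000) ωy=+0.00 pitch=+0.0°
  b2     pos=(+0.083,+0.042) vel=(+0.000,+0.000) ωy=+0.00 pitch=+90.0°
  b3     pos=(+0.194,+0.039) vel=(+0.000,+0.000) ωy=+0.00 pitch=+90.0°

Key-timestep trajectory:
   step    t(s)  b1.x    b1.z    b1.vx   b1.vz   b2.x    b2.z    b2.vx   b2.vz   b3.x    b3.z    b3.vx   b3.vz 
     30  0.1357   +0.000  +0.039  -0.001  +0.000   +0.029  +0.119  +0.105  +0.025   +0.081  +0.190  +0.283  -0.110
     61  0.2760   +0.000  +0.039  -0.001  +0.000   +0.064  +0.110  +0.425  -0.382   +0.156  +0.113  +0.675  -1.394
     91  0.4118   +0.000  +0.039  +0.000  +0.000   +0.082  +0.042  +0.051  -0.005   +0.205  +0.048  -0.083  -0.048


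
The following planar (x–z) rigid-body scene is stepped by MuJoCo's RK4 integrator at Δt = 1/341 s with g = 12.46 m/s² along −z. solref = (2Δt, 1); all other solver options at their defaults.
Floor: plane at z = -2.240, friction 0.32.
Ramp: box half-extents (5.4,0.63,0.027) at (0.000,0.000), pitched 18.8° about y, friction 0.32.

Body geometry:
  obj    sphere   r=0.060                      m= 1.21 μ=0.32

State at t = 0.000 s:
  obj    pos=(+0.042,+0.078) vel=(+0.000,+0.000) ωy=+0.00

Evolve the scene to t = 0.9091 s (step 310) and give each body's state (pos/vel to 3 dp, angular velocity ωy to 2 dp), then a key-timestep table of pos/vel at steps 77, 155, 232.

State at t = 0.9091 s:
  obj    pos=(+1.164,-0.304) vel=(+2.468,-0.840) ωy=+43.45

Key-timestep trajectory:
   step    t(s)  obj.x    obj.z    obj.vx   obj.vz 
     77  0.2258   +0.111  +0.054  +0.613  -0.209
    155  0.4545   +0.322  -0.018  +1.234  -0.420
    232  0.6804   +0.670  -0.136  +1.847  -0.629


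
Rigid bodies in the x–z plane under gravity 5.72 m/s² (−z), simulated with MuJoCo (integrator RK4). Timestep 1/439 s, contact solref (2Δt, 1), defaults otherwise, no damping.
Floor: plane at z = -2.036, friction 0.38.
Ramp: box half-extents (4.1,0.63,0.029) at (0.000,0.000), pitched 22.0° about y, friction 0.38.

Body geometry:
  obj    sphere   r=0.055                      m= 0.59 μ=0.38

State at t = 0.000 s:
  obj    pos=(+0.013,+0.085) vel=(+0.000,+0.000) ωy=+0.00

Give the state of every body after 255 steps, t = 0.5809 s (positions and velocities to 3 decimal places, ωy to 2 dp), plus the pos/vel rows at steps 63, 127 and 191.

State at t = 0.5809 s:
  obj    pos=(+0.253,-0.011) vel=(+0.824,-0.333) ωy=+16.16

Key-timestep trajectory:
   step    t(s)  obj.x    obj.z    obj.vx   obj.vz 
     63  0.1435   +0.028  +0.079  +0.204  -0.082
    127  0.2893   +0.073  +0.061  +0.411  -0.166
    191  0.4351   +0.147  +0.031  +0.617  -0.249


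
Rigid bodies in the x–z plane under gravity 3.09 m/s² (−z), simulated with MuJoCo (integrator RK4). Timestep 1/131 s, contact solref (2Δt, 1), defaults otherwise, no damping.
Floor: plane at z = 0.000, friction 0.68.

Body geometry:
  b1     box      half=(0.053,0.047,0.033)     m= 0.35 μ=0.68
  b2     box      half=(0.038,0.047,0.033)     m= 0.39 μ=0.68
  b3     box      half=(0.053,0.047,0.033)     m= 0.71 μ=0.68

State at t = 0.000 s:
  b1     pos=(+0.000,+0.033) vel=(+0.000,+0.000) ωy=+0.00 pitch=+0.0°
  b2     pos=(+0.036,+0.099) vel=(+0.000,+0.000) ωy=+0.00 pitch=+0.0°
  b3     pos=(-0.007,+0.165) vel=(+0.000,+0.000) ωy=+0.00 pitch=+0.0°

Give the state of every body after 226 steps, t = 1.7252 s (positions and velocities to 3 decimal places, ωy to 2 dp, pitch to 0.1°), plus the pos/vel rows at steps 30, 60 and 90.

State at t = 1.7252 s:
  b1     pos=(+0.000,+0.033) vel=(+0.000,+0.000) ωy=+0.00 pitch=+0.0°
  b2     pos=(+0.036,+0.099) vel=(+0.000,+0.000) ωy=+0.00 pitch=+0.0°
  b3     pos=(-0.133,+0.033) vel=(+0.000,+0.000) ωy=+0.00 pitch=+180.0°

Key-timestep trajectory:
   step    t(s)  b1.x    b1.z    b1.vx   b1.vz   b2.x    b2.z    b2.vx   b2.vz   b3.x    b3.z    b3.vx   b3.vz 
     30  0.2290   +0.000  +0.033  +0.000  +0.000   +0.036  +0.099  +0.001  +0.000   -0.013  +0.163  -0.064  -0.023
     60  0.4580   +0.000  +0.033  +0.000  +0.000   +0.036  +0.099  +0.000  +0.000   -0.038  +0.134  -0.132  -0.357
     90  0.6870   +0.000  +0.033  +0.000  +0.000   +0.036  +0.099  +0.000  +0.000   -0.101  +0.092  -0.299  -0.386


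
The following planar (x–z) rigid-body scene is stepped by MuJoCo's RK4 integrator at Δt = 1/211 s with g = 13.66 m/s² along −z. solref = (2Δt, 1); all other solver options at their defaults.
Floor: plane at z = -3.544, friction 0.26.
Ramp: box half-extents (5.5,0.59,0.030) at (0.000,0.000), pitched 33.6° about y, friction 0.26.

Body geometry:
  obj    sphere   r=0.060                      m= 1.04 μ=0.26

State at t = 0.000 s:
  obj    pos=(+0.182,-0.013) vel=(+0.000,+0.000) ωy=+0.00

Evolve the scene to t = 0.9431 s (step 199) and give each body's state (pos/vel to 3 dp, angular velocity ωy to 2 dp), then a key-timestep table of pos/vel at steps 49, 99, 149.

State at t = 0.9431 s:
  obj    pos=(+2.183,-1.342) vel=(+4.242,-2.818) ωy=+84.85

Key-timestep trajectory:
   step    t(s)  obj.x    obj.z    obj.vx   obj.vz 
     49  0.2322   +0.303  -0.094  +1.045  -0.694
     99  0.4692   +0.677  -0.342  +2.111  -1.402
    149  0.7062   +1.304  -0.758  +3.176  -2.110


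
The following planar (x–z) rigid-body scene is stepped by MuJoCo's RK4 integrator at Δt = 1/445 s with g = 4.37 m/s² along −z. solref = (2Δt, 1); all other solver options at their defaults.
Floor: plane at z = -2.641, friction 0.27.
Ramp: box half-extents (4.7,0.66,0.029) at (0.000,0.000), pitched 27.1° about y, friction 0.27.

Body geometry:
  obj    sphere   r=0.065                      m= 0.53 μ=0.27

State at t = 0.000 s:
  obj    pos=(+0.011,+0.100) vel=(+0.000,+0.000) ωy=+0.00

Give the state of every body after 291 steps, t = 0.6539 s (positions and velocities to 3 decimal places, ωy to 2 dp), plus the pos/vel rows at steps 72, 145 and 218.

State at t = 0.6539 s:
  obj    pos=(+0.282,-0.039) vel=(+0.828,-0.424) ωy=+14.30

Key-timestep trajectory:
   step    t(s)  obj.x    obj.z    obj.vx   obj.vz 
     72  0.1618   +0.028  +0.091  +0.205  -0.105
    145  0.3258   +0.078  +0.066  +0.413  -0.211
    218  0.4899   +0.163  +0.022  +0.620  -0.317


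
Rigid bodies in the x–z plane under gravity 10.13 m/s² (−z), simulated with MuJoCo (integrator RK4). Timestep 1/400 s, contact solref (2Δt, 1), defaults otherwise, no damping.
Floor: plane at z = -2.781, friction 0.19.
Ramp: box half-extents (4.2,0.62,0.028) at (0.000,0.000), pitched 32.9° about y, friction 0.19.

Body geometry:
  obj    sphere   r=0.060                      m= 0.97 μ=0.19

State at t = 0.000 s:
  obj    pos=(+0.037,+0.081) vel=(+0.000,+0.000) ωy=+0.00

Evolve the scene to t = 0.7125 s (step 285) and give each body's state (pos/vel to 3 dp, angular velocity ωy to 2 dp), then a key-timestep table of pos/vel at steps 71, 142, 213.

State at t = 0.7125 s:
  obj    pos=(+0.875,-0.461) vel=(+2.351,-1.521) ωy=+46.66

Key-timestep trajectory:
   step    t(s)  obj.x    obj.z    obj.vx   obj.vz 
     71  0.1775   +0.089  +0.047  +0.586  -0.379
    142  0.3550   +0.245  -0.054  +1.172  -0.758
    213  0.5325   +0.505  -0.222  +1.757  -1.137


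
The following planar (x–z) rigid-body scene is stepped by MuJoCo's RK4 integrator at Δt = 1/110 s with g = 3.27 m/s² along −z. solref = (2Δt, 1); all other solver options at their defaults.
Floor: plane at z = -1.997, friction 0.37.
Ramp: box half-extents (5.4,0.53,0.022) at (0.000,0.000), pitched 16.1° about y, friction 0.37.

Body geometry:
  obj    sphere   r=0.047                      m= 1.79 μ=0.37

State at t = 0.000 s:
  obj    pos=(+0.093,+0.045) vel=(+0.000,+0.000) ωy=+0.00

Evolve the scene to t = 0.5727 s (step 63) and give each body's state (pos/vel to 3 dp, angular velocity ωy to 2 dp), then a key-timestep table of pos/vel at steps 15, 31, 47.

State at t = 0.5727 s:
  obj    pos=(+0.195,+0.015) vel=(+0.356,-0.103) ωy=+7.89

Key-timestep trajectory:
   step    t(s)  obj.x    obj.z    obj.vx   obj.vz 
     15  0.1364   +0.099  +0.043  +0.085  -0.024
     31  0.2818   +0.118  +0.038  +0.175  -0.051
     47  0.4273   +0.150  +0.029  +0.266  -0.077


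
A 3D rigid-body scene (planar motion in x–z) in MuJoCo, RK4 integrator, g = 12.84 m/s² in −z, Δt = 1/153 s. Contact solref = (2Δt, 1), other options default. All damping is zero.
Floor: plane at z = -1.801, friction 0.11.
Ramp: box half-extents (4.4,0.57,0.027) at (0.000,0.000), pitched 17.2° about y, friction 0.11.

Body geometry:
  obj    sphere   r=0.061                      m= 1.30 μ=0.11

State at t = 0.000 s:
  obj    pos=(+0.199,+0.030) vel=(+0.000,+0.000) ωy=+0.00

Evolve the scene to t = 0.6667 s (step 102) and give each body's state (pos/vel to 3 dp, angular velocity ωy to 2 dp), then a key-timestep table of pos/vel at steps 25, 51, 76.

State at t = 0.6667 s:
  obj    pos=(+0.775,-0.148) vel=(+1.727,-0.535) ωy=+29.62

Key-timestep trajectory:
   step    t(s)  obj.x    obj.z    obj.vx   obj.vz 
     25  0.1634   +0.234  +0.020  +0.424  -0.131
     51  0.3333   +0.343  -0.014  +0.864  -0.267
     76  0.4967   +0.519  -0.069  +1.287  -0.398


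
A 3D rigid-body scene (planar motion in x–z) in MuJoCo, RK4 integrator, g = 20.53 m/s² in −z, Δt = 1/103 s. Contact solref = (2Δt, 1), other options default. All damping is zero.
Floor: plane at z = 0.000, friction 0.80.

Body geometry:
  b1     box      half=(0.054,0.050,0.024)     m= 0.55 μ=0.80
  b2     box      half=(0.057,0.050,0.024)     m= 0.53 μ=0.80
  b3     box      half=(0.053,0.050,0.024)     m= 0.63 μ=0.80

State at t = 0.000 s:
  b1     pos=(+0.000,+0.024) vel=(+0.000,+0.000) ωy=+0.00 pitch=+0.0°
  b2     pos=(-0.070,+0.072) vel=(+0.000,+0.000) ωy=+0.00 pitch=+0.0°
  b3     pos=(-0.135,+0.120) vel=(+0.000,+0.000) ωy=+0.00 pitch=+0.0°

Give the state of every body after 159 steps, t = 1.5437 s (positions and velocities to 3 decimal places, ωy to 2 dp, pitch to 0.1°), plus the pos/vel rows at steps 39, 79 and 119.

State at t = 1.5437 s:
  b1     pos=(+0.004,+0.024) vel=(+0.002,+0.000) ωy=+0.00 pitch=+0.0°
  b2     pos=(-0.078,+0.055) vel=(+0.000,-0.001) ωy=+0.04 pitch=-41.3°
  b3     pos=(-0.163,+0.050) vel=(-0.001,+0.000) ωy=+0.02 pitch=-36.2°

Key-timestep trajectory:
   step    t(s)  b1.x    b1.z    b1.vx   b1.vz   b2.x    b2.z    b2.vx   b2.vz   b3.x    b3.z    b3.vx   b3.vz 
     39  0.3786   +0.001  +0.024  +0.002  +0.000   -0.078  +0.057  +0.000  -0.001   -0.162  +0.051  -0.001  +0.000
     79  0.7670   +0.002  +0.024  +0.002  +0.000   -0.078  +0.056  +0.000  -0.001   -0.162  +0.051  -0.001  +0.000
    119  1.1553   +0.003  +0.024  +0.002  +0.000   -0.078  +0.056  +0.000  -0.001   -0.163  +0.051  -0.001  +0.000


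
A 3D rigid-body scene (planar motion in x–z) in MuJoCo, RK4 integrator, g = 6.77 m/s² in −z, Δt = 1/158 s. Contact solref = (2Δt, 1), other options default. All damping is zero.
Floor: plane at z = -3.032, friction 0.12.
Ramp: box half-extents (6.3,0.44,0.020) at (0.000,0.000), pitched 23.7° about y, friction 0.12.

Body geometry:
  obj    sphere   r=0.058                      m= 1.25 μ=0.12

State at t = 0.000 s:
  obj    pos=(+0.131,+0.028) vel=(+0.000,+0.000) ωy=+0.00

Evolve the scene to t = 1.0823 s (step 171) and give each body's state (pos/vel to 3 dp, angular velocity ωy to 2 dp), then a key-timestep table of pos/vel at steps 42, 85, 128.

State at t = 1.0823 s:
  obj    pos=(+1.192,-0.438) vel=(+1.962,-0.853) ωy=+34.71

Key-timestep trajectory:
   step    t(s)  obj.x    obj.z    obj.vx   obj.vz 
     42  0.2658   +0.195  +0.000  +0.481  -0.214
     85  0.5380   +0.393  -0.087  +0.975  -0.427
    128  0.8101   +0.725  -0.233  +1.464  -0.654


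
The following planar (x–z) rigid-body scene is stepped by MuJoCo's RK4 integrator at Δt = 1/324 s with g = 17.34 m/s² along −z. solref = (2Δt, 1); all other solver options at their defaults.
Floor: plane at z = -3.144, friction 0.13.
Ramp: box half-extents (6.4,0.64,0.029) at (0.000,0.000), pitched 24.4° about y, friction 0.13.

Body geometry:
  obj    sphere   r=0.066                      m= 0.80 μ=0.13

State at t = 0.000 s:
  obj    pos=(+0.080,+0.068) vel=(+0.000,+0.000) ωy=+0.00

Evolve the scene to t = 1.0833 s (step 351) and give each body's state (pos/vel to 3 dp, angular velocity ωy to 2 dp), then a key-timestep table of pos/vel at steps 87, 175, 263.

State at t = 1.0833 s:
  obj    pos=(+2.815,-1.172) vel=(+5.048,-2.290) ωy=+83.97

Key-timestep trajectory:
   step    t(s)  obj.x    obj.z    obj.vx   obj.vz 
     87  0.2685   +0.248  -0.008  +1.252  -0.568
    175  0.5401   +0.760  -0.240  +2.517  -1.142
    263  0.8117   +1.615  -0.628  +3.783  -1.716


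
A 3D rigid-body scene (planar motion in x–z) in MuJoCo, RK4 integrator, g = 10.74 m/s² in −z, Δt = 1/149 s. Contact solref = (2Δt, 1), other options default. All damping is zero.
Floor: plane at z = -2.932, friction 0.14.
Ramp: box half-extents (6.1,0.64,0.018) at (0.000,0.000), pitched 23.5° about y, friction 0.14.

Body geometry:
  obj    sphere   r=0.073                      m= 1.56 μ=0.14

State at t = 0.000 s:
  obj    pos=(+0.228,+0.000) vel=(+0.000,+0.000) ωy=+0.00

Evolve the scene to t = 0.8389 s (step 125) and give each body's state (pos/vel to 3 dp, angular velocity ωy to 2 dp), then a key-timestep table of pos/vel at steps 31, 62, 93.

State at t = 0.8389 s:
  obj    pos=(+1.216,-0.429) vel=(+2.354,-1.023) ωy=+35.14

Key-timestep trajectory:
   step    t(s)  obj.x    obj.z    obj.vx   obj.vz 
     31  0.2081   +0.289  -0.026  +0.584  -0.254
     62  0.4161   +0.471  -0.106  +1.168  -0.508
     93  0.6242   +0.775  -0.238  +1.751  -0.762


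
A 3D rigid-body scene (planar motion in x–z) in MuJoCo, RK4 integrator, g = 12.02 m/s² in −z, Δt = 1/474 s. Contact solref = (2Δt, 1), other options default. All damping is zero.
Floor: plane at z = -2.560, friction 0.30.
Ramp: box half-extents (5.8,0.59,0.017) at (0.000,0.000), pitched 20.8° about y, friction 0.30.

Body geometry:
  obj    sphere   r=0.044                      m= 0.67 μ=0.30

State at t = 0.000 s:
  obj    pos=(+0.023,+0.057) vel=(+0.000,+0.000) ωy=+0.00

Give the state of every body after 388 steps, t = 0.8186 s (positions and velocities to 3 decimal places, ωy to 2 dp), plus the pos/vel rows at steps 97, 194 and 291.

State at t = 0.8186 s:
  obj    pos=(+0.978,-0.306) vel=(+2.333,-0.886) ωy=+56.72

Key-timestep trajectory:
   step    t(s)  obj.x    obj.z    obj.vx   obj.vz 
     97  0.2046   +0.083  +0.034  +0.583  -0.222
    194  0.4093   +0.262  -0.034  +1.167  -0.443
    291  0.6139   +0.560  -0.147  +1.750  -0.665


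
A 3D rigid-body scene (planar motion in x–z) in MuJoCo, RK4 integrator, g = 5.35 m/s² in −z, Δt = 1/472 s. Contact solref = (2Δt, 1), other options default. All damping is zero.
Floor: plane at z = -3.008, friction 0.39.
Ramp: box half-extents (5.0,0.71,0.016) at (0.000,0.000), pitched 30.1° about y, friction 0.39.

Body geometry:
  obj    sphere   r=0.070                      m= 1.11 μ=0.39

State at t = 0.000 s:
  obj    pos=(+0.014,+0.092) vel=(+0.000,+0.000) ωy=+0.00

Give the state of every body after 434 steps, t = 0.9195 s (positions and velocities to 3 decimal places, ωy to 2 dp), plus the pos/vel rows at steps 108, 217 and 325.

State at t = 0.9195 s:
  obj    pos=(+0.715,-0.315) vel=(+1.525,-0.884) ωy=+25.17

Key-timestep trajectory:
   step    t(s)  obj.x    obj.z    obj.vx   obj.vz 
    108  0.2288   +0.057  +0.066  +0.379  -0.220
    217  0.4597   +0.189  -0.010  +0.762  -0.442
    325  0.6886   +0.407  -0.136  +1.142  -0.662


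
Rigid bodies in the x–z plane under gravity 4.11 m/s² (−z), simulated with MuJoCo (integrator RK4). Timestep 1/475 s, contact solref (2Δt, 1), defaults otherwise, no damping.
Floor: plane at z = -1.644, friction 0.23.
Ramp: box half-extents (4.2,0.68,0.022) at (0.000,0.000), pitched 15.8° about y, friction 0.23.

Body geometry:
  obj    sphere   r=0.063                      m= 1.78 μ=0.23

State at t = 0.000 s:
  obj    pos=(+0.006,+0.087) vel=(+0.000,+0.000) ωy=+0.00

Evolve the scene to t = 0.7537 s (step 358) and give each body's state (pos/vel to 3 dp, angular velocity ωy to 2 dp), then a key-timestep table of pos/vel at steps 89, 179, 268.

State at t = 0.7537 s:
  obj    pos=(+0.224,+0.025) vel=(+0.580,-0.164) ωy=+9.56

Key-timestep trajectory:
   step    t(s)  obj.x    obj.z    obj.vx   obj.vz 
     89  0.1874   +0.019  +0.083  +0.144  -0.041
    179  0.3768   +0.061  +0.071  +0.290  -0.082
    268  0.5642   +0.128  +0.052  +0.434  -0.123


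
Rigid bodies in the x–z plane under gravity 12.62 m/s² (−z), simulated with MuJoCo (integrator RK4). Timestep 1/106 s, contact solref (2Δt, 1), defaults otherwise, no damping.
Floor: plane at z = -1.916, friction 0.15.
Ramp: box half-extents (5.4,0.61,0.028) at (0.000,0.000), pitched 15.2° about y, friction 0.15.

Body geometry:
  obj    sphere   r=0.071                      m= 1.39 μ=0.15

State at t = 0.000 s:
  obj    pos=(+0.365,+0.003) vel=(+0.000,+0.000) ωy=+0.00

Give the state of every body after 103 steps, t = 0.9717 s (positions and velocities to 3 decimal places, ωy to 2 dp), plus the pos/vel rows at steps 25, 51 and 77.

State at t = 0.9717 s:
  obj    pos=(+1.442,-0.289) vel=(+2.216,-0.602) ωy=+32.34

Key-timestep trajectory:
   step    t(s)  obj.x    obj.z    obj.vx   obj.vz 
     25  0.2358   +0.429  -0.014  +0.538  -0.146
     51  0.4811   +0.629  -0.068  +1.098  -0.298
     77  0.7264   +0.967  -0.160  +1.657  -0.450


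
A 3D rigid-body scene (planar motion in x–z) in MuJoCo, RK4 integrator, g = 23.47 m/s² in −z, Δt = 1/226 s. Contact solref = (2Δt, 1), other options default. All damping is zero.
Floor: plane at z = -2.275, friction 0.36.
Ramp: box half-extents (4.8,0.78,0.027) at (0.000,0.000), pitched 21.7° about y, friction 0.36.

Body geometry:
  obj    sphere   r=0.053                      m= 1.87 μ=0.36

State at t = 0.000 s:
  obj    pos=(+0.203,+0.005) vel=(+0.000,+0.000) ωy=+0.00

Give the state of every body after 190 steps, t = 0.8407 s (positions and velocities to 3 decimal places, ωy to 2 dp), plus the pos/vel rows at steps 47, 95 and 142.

State at t = 0.8407 s:
  obj    pos=(+2.238,-0.805) vel=(+4.842,-1.927) ωy=+98.31

Key-timestep trajectory:
   step    t(s)  obj.x    obj.z    obj.vx   obj.vz 
     47  0.2080   +0.328  -0.044  +1.198  -0.477
     95  0.4204   +0.712  -0.197  +2.421  -0.963
    142  0.6283   +1.340  -0.447  +3.619  -1.440


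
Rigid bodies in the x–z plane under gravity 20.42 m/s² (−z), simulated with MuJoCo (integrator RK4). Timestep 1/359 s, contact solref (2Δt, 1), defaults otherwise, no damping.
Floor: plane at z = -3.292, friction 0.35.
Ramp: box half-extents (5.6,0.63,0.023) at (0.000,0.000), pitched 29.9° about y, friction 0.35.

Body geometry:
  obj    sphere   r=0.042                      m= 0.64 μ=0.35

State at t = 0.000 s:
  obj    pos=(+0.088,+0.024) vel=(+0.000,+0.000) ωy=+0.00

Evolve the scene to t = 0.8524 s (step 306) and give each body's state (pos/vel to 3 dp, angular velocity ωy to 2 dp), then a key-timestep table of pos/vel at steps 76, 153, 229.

State at t = 0.8524 s:
  obj    pos=(+2.378,-1.292) vel=(+5.373,-3.089) ωy=+147.54

Key-timestep trajectory:
   step    t(s)  obj.x    obj.z    obj.vx   obj.vz 
     76  0.2117   +0.229  -0.057  +1.334  -0.767
    153  0.4262   +0.661  -0.305  +2.686  -1.545
    229  0.6379   +1.371  -0.713  +4.021  -2.312


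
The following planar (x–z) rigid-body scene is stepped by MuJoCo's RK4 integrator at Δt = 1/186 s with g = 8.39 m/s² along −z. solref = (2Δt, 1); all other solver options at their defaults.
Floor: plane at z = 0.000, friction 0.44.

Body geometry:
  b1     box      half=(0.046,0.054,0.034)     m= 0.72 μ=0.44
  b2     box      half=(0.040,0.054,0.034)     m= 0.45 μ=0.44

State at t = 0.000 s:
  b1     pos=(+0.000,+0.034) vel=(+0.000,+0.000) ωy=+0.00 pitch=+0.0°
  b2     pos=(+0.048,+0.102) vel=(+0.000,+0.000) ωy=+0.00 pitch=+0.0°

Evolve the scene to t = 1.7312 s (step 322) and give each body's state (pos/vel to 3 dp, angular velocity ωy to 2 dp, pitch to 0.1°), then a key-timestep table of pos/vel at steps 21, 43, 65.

State at t = 1.7312 s:
  b1     pos=(+0.000,+0.034) vel=(+0.000,+0.000) ωy=+0.00 pitch=+0.0°
  b2     pos=(+0.092,+0.040) vel=(+0.000,+0.000) ωy=+0.00 pitch=+90.0°

Key-timestep trajectory:
   step    t(s)  b1.x    b1.z    b1.vx   b1.vz   b2.x    b2.z    b2.vx   b2.vz 
     21  0.1129   +0.000  +0.034  +0.000  +0.000   +0.050  +0.102  +0.041  -0.005
     43  0.2312   +0.000  +0.034  +0.000  +0.000   +0.061  +0.099  +0.156  -0.082
     65  0.3495   +0.000  +0.034  +0.000  +0.000   +0.087  +0.060  +0.241  -0.752


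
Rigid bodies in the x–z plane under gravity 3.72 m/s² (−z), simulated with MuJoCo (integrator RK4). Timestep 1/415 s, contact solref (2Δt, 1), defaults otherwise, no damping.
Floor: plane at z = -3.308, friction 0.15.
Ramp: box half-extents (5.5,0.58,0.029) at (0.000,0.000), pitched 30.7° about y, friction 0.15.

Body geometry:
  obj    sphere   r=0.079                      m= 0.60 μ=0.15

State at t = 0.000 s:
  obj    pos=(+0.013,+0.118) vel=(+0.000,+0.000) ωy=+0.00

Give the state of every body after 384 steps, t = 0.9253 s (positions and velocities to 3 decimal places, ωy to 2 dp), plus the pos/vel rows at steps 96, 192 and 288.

State at t = 0.9253 s:
  obj    pos=(+0.535,-0.192) vel=(+1.132,-0.664) ωy=+14.08

Key-timestep trajectory:
   step    t(s)  obj.x    obj.z    obj.vx   obj.vz 
     96  0.2313   +0.046  +0.099  +0.284  -0.164
    192  0.4627   +0.144  +0.040  +0.565  -0.333
    288  0.6940   +0.307  -0.057  +0.847  -0.502


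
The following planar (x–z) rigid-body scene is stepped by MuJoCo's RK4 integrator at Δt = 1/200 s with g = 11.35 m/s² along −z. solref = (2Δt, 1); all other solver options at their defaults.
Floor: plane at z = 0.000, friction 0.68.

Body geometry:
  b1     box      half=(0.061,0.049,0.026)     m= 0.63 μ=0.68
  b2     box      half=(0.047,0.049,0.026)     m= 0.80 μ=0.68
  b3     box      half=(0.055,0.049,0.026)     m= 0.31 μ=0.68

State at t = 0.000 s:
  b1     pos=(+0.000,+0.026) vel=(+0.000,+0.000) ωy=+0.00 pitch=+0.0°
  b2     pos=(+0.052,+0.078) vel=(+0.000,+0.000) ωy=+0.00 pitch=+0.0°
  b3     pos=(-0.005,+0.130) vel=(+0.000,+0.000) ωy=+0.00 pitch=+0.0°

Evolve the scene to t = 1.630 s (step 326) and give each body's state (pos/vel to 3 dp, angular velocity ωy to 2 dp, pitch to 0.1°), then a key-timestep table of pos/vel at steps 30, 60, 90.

State at t = 1.630 s:
  b1     pos=(+0.000,+0.026) vel=(+0.000,+0.000) ωy=+0.00 pitch=+0.0°
  b2     pos=(+0.052,+0.078) vel=(+0.000,+0.000) ωy=+0.00 pitch=+0.0°
  b3     pos=(-0.135,+0.026) vel=(+0.000,+0.000) ωy=+0.00 pitch=+180.0°

Key-timestep trajectory:
   step    t(s)  b1.x    b1.z    b1.vx   b1.vz   b2.x    b2.z    b2.vx   b2.vz   b3.x    b3.z    b3.vx   b3.vz 
     30  0.1500   +0.000  +0.026  +0.000  +0.000   +0.052  +0.078  +0.000  +0.000   -0.022  +0.114  -0.190  -0.382
     60  0.3000   +0.000  +0.026  +0.000  +0.000   +0.052  +0.078  +0.000  +0.000   -0.052  +0.110  -0.264  -0.076
     90  0.4500   +0.000  +0.026  +0.000  +0.000   +0.052  +0.078  +0.000  +0.000   -0.108  +0.081  -0.446  -0.650


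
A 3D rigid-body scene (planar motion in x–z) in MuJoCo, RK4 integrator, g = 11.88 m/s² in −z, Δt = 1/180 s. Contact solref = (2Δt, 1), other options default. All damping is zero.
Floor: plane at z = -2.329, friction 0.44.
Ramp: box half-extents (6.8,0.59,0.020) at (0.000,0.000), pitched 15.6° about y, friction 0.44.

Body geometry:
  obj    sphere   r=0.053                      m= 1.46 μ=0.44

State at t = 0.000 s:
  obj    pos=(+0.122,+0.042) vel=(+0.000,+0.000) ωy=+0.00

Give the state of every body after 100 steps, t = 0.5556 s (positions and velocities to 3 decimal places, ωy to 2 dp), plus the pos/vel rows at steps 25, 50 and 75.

State at t = 0.5556 s:
  obj    pos=(+0.461,-0.053) vel=(+1.221,-0.341) ωy=+23.91

Key-timestep trajectory:
   step    t(s)  obj.x    obj.z    obj.vx   obj.vz 
     25  0.1389   +0.143  +0.036  +0.305  -0.085
     50  0.2778   +0.207  +0.018  +0.611  -0.170
     75  0.4167   +0.313  -0.012  +0.916  -0.256


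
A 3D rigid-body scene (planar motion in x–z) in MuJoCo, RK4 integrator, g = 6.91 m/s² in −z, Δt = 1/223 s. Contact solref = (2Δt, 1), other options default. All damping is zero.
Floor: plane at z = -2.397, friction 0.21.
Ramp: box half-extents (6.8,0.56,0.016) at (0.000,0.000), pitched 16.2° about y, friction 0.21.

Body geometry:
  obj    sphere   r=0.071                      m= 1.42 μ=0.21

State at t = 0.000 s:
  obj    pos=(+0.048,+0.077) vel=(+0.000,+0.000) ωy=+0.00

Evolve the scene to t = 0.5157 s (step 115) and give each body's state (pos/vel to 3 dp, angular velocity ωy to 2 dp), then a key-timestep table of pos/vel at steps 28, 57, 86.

State at t = 0.5157 s:
  obj    pos=(+0.224,+0.026) vel=(+0.682,-0.198) ωy=+10.00

Key-timestep trajectory:
   step    t(s)  obj.x    obj.z    obj.vx   obj.vz 
     28  0.1256   +0.058  +0.074  +0.166  -0.048
     57  0.2556   +0.091  +0.064  +0.338  -0.098
     86  0.3857   +0.146  +0.048  +0.510  -0.148


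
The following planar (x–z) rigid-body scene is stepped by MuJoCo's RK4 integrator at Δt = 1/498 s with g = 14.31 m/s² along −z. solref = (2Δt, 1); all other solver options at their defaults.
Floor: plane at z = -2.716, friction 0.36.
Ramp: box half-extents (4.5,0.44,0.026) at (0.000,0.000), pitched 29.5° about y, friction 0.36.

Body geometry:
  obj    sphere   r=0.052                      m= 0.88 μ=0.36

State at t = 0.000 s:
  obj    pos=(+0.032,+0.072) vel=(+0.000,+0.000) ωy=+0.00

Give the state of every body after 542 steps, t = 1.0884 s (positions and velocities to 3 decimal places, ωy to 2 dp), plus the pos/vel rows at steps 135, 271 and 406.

State at t = 1.0884 s:
  obj    pos=(+2.626,-1.396) vel=(+4.768,-2.698) ωy=+105.34

Key-timestep trajectory:
   step    t(s)  obj.x    obj.z    obj.vx   obj.vz 
    135  0.2711   +0.193  -0.020  +1.188  -0.672
    271  0.5442   +0.681  -0.295  +2.384  -1.349
    406  0.8153   +1.488  -0.752  +3.572  -2.021


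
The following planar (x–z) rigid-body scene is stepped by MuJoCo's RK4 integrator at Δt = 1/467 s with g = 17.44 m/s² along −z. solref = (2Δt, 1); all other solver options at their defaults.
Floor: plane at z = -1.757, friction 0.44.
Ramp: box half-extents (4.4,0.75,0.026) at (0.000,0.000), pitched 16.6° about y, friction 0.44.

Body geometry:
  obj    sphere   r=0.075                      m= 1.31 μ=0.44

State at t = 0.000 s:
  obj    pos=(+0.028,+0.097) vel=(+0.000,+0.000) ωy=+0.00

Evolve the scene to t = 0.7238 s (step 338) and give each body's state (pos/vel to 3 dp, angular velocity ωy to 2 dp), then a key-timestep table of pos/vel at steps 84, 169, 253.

State at t = 0.7238 s:
  obj    pos=(+0.921,-0.169) vel=(+2.469,-0.736) ωy=+34.34

Key-timestep trajectory:
   step    t(s)  obj.x    obj.z    obj.vx   obj.vz 
     84  0.1799   +0.083  +0.081  +0.614  -0.183
    169  0.3619   +0.251  +0.030  +1.234  -0.368
    253  0.5418   +0.529  -0.052  +1.848  -0.551


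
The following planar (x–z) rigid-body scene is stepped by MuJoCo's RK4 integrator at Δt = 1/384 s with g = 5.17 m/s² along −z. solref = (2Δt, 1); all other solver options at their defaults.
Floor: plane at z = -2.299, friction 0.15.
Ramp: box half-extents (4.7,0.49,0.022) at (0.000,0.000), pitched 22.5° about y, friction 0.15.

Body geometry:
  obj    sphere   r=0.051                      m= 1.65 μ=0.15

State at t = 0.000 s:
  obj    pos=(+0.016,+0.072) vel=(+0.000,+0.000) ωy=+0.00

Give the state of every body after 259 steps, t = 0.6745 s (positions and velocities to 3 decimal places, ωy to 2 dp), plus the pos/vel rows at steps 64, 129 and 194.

State at t = 0.6745 s:
  obj    pos=(+0.313,-0.051) vel=(+0.881,-0.365) ωy=+18.69

Key-timestep trajectory:
   step    t(s)  obj.x    obj.z    obj.vx   obj.vz 
     64  0.1667   +0.034  +0.065  +0.218  -0.090
    129  0.3359   +0.090  +0.042  +0.439  -0.182
    194  0.5052   +0.183  +0.003  +0.660  -0.273


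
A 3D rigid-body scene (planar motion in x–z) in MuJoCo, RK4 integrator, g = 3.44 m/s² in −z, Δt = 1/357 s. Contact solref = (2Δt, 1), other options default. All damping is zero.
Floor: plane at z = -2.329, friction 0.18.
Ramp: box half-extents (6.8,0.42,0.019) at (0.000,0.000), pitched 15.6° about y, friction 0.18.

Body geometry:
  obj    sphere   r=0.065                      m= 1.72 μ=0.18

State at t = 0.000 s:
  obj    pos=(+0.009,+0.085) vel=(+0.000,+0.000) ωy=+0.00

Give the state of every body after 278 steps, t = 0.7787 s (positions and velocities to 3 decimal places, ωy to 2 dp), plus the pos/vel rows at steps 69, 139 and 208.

State at t = 0.7787 s:
  obj    pos=(+0.202,+0.031) vel=(+0.496,-0.138) ωy=+7.92

Key-timestep trajectory:
   step    t(s)  obj.x    obj.z    obj.vx   obj.vz 
     69  0.1933   +0.021  +0.081  +0.123  -0.034
    139  0.3894   +0.057  +0.071  +0.248  -0.069
    208  0.5826   +0.117  +0.055  +0.371  -0.104


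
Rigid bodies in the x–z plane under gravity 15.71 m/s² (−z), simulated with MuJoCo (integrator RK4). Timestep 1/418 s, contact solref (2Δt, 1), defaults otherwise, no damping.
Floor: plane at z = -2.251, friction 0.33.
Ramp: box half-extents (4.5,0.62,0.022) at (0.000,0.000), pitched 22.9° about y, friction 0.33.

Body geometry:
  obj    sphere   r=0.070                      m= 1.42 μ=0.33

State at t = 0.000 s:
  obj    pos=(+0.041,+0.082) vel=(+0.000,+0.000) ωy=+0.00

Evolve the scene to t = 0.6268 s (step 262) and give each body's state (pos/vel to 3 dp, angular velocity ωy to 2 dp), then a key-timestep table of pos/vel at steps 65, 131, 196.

State at t = 0.6268 s:
  obj    pos=(+0.831,-0.251) vel=(+2.521,-1.065) ωy=+39.09

Key-timestep trajectory:
   step    t(s)  obj.x    obj.z    obj.vx   obj.vz 
     65  0.1555   +0.090  +0.062  +0.626  -0.264
    131  0.3134   +0.239  -0.001  +1.261  -0.533
    196  0.4689   +0.483  -0.104  +1.886  -0.797
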